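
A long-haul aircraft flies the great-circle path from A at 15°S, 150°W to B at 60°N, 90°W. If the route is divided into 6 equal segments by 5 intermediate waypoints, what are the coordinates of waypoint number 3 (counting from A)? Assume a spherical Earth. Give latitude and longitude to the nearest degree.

≈ 25°N, 130°W

Write both endpoints as unit vectors p₁, p₂ with components (cos φ cos λ, cos φ sin λ, sin φ).
The central angle between the endpoints is δ = arccos(p₁·p₂) ≈ 1.553 rad (89.0°).
Interpolate at f = 3/6 with slerp weights a = sin((1−f)δ)/sin δ ≈ 0.701, b = sin(fδ)/sin δ ≈ 0.701.
p = a·p₁ + b·p₂ ≈ (-0.586, -0.689, 0.426); φ = arcsin(p_z) ≈ 25.19°, λ = atan2(p_y, p_x) ≈ -130.40°.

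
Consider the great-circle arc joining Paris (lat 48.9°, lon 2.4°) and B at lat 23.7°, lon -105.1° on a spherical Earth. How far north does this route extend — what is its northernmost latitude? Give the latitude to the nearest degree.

≈ 55°

The great circle lies in the plane with unit normal n̂ = (p₁ × p₂)/|p₁ × p₂|.
Here n̂_z ≈ -0.578; the vertex latitude is φ_max = arccos|n̂_z| ≈ 54.7°.
Check via Clairaut: cos φ_max = |cos φ₁| · sin C = cos(48.9°)·sin(61.6°) ≈ 0.578, again giving ≈ 54.7°.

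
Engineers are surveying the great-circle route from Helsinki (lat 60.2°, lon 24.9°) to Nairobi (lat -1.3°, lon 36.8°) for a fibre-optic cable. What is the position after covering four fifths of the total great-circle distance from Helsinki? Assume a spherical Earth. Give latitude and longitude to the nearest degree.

≈ lat 11°, lon 35°

From cos δ = sin φ₁ sin φ₂ + cos φ₁ cos φ₂ cos Δλ, the central angle is δ ≈ 1.085 rad (62.2°).
Interpolate at f = 4/5 with slerp weights a = sin((1−f)δ)/sin δ ≈ 0.244, b = sin(fδ)/sin δ ≈ 0.863.
p = a·p₁ + b·p₂ ≈ (0.801, 0.568, 0.192); φ = arcsin(p_z) ≈ 11.05°, λ = atan2(p_y, p_x) ≈ 35.34°.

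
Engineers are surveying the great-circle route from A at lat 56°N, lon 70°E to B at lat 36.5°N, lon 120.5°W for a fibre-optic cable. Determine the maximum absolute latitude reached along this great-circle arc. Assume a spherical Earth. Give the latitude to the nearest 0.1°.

≈ 85.3°N

The great circle lies in the plane with unit normal n̂ = (p₁ × p₂)/|p₁ × p₂|.
Here n̂_z ≈ +0.082; the vertex latitude is φ_max = arccos|n̂_z| ≈ 85.3°.
Check via Clairaut: cos φ_max = |cos φ₁| · sin C = cos(56.0°)·sin(8.4°) ≈ 0.082, again giving ≈ 85.3°.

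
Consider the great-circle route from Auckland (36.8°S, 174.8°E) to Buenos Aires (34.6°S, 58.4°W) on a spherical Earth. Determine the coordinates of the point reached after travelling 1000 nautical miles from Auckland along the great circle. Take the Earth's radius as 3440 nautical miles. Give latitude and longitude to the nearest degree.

The haversine formula gives a central angle δ ≈ 1.625 rad (93.1°) between the endpoints. The total great-circle distance is δ·R ≈ 1.625 × 3440 ≈ 5592 nmi, so the target fraction is f = 1000/5592 ≈ 0.179.
Interpolate at f ≈ 0.179 with slerp weights a = sin((1−f)δ)/sin δ ≈ 0.974, b = sin(fδ)/sin δ ≈ 0.287.
p = a·p₁ + b·p₂ ≈ (-0.653, -0.131, -0.746); φ = arcsin(p_z) ≈ -48.27°, λ = atan2(p_y, p_x) ≈ -168.69°.

≈ 48°S, 169°W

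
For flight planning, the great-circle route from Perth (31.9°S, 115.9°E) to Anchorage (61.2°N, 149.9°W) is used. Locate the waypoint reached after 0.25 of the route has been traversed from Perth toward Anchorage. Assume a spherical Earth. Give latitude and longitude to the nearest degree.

≈ 6°S, 132°E

Write both endpoints as unit vectors p₁, p₂ with components (cos φ cos λ, cos φ sin λ, sin φ).
The central angle between the endpoints is δ = arccos(p₁·p₂) ≈ 2.086 rad (119.5°).
Interpolate at f = 0.25 with slerp weights a = sin((1−f)δ)/sin δ ≈ 1.149, b = sin(fδ)/sin δ ≈ 0.573.
p = a·p₁ + b·p₂ ≈ (-0.665, 0.739, -0.106); φ = arcsin(p_z) ≈ -6.06°, λ = atan2(p_y, p_x) ≈ 131.96°.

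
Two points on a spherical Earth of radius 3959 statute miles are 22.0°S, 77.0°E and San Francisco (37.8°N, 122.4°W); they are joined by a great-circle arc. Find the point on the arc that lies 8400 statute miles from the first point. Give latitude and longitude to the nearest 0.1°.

≈ 51.4°N, 169.5°W

Convert each endpoint to a unit vector on the sphere (x = cos φ cos λ, y = cos φ sin λ, z = sin φ).
The central angle between the endpoints is δ = arccos(p₁·p₂) ≈ 2.740 rad (157.0°). The total great-circle distance is δ·R ≈ 2.740 × 3959 ≈ 10850 mi, so the target fraction is f = 8400/10850 ≈ 0.774.
Interpolate at f ≈ 0.774 with slerp weights a = sin((1−f)δ)/sin δ ≈ 1.485, b = sin(fδ)/sin δ ≈ 2.182.
p = a·p₁ + b·p₂ ≈ (-0.614, -0.114, 0.781); φ = arcsin(p_z) ≈ 51.35°, λ = atan2(p_y, p_x) ≈ -169.50°.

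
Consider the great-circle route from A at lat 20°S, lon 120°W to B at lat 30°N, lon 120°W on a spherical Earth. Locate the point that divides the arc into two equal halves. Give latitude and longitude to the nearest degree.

≈ lat 5°N, lon 120°W

From cos δ = sin φ₁ sin φ₂ + cos φ₁ cos φ₂ cos Δλ, the central angle is δ ≈ 0.873 rad (50.0°).
Interpolate at f = 1/2 with slerp weights a = sin((1−f)δ)/sin δ ≈ 0.552, b = sin(fδ)/sin δ ≈ 0.552.
p = a·p₁ + b·p₂ ≈ (-0.498, -0.863, 0.087); φ = arcsin(p_z) ≈ 5.00°, λ = atan2(p_y, p_x) ≈ -120.00°.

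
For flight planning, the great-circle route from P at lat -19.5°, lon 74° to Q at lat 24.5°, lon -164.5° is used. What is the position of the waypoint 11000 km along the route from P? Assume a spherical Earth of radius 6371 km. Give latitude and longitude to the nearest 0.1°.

≈ lat 18.6°, lon 167.1°

Convert each endpoint to a unit vector on the sphere (x = cos φ cos λ, y = cos φ sin λ, z = sin φ).
The central angle between the endpoints is δ = arccos(p₁·p₂) ≈ 2.198 rad (125.9°). The total great-circle distance is δ·R ≈ 2.198 × 6371 ≈ 14001 km, so the target fraction is f = 11000/14001 ≈ 0.786.
Interpolate at f ≈ 0.786 with slerp weights a = sin((1−f)δ)/sin δ ≈ 0.560, b = sin(fδ)/sin δ ≈ 1.220.
p = a·p₁ + b·p₂ ≈ (-0.924, 0.211, 0.319); φ = arcsin(p_z) ≈ 18.59°, λ = atan2(p_y, p_x) ≈ 167.13°.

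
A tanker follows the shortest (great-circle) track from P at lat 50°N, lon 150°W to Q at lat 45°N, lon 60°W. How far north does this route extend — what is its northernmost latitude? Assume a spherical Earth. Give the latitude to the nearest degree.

≈ 57°N

The great circle lies in the plane with unit normal n̂ = (p₁ × p₂)/|p₁ × p₂|.
Here n̂_z ≈ +0.541; the vertex latitude is φ_max = arccos|n̂_z| ≈ 57.3°.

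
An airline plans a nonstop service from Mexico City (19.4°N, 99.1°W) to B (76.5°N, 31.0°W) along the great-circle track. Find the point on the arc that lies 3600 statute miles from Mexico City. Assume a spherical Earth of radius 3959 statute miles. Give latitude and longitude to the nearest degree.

≈ (68°N, 69°W)

The haversine formula gives a central angle δ ≈ 1.154 rad (66.1°) between the endpoints. The total great-circle distance is δ·R ≈ 1.154 × 3959 ≈ 4567 mi, so the target fraction is f = 3600/4567 ≈ 0.788.
Interpolate at f ≈ 0.788 with slerp weights a = sin((1−f)δ)/sin δ ≈ 0.265, b = sin(fδ)/sin δ ≈ 0.863.
p = a·p₁ + b·p₂ ≈ (0.133, -0.350, 0.927); φ = arcsin(p_z) ≈ 67.99°, λ = atan2(p_y, p_x) ≈ -69.17°.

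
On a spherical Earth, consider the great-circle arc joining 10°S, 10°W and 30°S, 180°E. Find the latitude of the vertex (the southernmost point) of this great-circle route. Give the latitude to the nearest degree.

The great circle lies in the plane with unit normal n̂ = (p₁ × p₂)/|p₁ × p₂|.
Here n̂_z ≈ -0.225; the vertex latitude is φ_max = arccos|n̂_z| ≈ 77.0°.
Check via Clairaut: cos φ_max = |cos φ₁| · sin C = cos(10.0°)·sin(166.8°) ≈ 0.225, again giving ≈ 77.0°.

≈ 77°S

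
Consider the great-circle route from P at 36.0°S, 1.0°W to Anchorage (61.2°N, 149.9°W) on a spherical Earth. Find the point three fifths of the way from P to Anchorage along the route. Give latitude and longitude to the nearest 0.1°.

≈ 44.6°N, 42.3°W

Write both endpoints as unit vectors p₁, p₂ with components (cos φ cos λ, cos φ sin λ, sin φ).
The central angle between the endpoints is δ = arccos(p₁·p₂) ≈ 2.585 rad (148.1°).
Interpolate at f = 3/5 with slerp weights a = sin((1−f)δ)/sin δ ≈ 1.625, b = sin(fδ)/sin δ ≈ 1.891.
p = a·p₁ + b·p₂ ≈ (0.526, -0.480, 0.702); φ = arcsin(p_z) ≈ 44.58°, λ = atan2(p_y, p_x) ≈ -42.35°.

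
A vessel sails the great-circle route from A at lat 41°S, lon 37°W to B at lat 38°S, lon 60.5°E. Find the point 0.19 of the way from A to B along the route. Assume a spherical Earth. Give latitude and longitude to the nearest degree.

Write both endpoints as unit vectors p₁, p₂ with components (cos φ cos λ, cos φ sin λ, sin φ).
The central angle between the endpoints is δ = arccos(p₁·p₂) ≈ 1.238 rad (71.0°).
Interpolate at f = 0.19 with slerp weights a = sin((1−f)δ)/sin δ ≈ 0.892, b = sin(fδ)/sin δ ≈ 0.247.
p = a·p₁ + b·p₂ ≈ (0.633, -0.236, -0.737); φ = arcsin(p_z) ≈ -47.48°, λ = atan2(p_y, p_x) ≈ -20.44°.

≈ lat 47°S, lon 20°W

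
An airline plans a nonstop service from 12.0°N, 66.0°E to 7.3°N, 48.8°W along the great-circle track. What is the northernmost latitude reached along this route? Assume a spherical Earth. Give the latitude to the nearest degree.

The great circle lies in the plane with unit normal n̂ = (p₁ × p₂)/|p₁ × p₂|.
Here n̂_z ≈ -0.952; the vertex latitude is φ_max = arccos|n̂_z| ≈ 17.7°.
Check via Clairaut: cos φ_max = |cos φ₁| · sin C = cos(12.0°)·sin(76.8°) ≈ 0.952, again giving ≈ 17.7°.

≈ 18°N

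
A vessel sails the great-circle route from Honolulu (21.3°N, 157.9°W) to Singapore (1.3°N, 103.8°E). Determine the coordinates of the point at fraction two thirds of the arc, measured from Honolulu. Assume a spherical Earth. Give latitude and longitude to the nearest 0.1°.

≈ (12.5°N, 134.5°E)

From cos δ = sin φ₁ sin φ₂ + cos φ₁ cos φ₂ cos Δλ, the central angle is δ ≈ 1.697 rad (97.3°).
Interpolate at f = 2/3 with slerp weights a = sin((1−f)δ)/sin δ ≈ 0.540, b = sin(fδ)/sin δ ≈ 0.912.
p = a·p₁ + b·p₂ ≈ (-0.684, 0.696, 0.217); φ = arcsin(p_z) ≈ 12.53°, λ = atan2(p_y, p_x) ≈ 134.49°.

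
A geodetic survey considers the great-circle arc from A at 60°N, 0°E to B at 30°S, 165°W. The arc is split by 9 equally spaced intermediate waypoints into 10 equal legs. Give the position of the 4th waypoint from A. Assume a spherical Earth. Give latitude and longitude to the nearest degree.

Convert each endpoint to a unit vector on the sphere (x = cos φ cos λ, y = cos φ sin λ, z = sin φ).
The central angle between the endpoints is δ = arccos(p₁·p₂) ≈ 2.589 rad (148.4°).
Interpolate at f = 4/10 with slerp weights a = sin((1−f)δ)/sin δ ≈ 1.905, b = sin(fδ)/sin δ ≈ 1.639.
p = a·p₁ + b·p₂ ≈ (-0.419, -0.367, 0.831); φ = arcsin(p_z) ≈ 56.15°, λ = atan2(p_y, p_x) ≈ -138.72°.

≈ 56°N, 139°W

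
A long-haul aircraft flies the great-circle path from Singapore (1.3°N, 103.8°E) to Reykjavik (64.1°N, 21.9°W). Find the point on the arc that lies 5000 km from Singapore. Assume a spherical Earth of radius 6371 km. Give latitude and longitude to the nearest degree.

The haversine formula gives a central angle δ ≈ 1.807 rad (103.6°) between the endpoints. The total great-circle distance is δ·R ≈ 1.807 × 6371 ≈ 11515 km, so the target fraction is f = 5000/11515 ≈ 0.434.
Interpolate at f ≈ 0.434 with slerp weights a = sin((1−f)δ)/sin δ ≈ 0.878, b = sin(fδ)/sin δ ≈ 0.727.
p = a·p₁ + b·p₂ ≈ (0.085, 0.734, 0.674); φ = arcsin(p_z) ≈ 42.36°, λ = atan2(p_y, p_x) ≈ 83.37°.

≈ (42°N, 83°E)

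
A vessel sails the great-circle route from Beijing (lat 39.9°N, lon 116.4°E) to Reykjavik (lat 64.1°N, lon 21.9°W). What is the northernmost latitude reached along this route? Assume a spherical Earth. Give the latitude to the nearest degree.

The great circle lies in the plane with unit normal n̂ = (p₁ × p₂)/|p₁ × p₂|.
Here n̂_z ≈ -0.236; the vertex latitude is φ_max = arccos|n̂_z| ≈ 76.4°.
Check via Clairaut: cos φ_max = |cos φ₁| · sin C = cos(39.9°)·sin(17.9°) ≈ 0.236, again giving ≈ 76.4°.

≈ 76°N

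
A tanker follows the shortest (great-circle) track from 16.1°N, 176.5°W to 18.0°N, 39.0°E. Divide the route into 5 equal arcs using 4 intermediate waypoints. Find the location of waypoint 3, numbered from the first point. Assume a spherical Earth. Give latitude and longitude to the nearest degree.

≈ 44°N, 94°E

Convert each endpoint to a unit vector on the sphere (x = cos φ cos λ, y = cos φ sin λ, z = sin φ).
The central angle between the endpoints is δ = arccos(p₁·p₂) ≈ 2.289 rad (131.2°).
Interpolate at f = 3/5 with slerp weights a = sin((1−f)δ)/sin δ ≈ 1.053, b = sin(fδ)/sin δ ≈ 1.303.
p = a·p₁ + b·p₂ ≈ (-0.047, 0.718, 0.695); φ = arcsin(p_z) ≈ 44.00°, λ = atan2(p_y, p_x) ≈ 93.78°.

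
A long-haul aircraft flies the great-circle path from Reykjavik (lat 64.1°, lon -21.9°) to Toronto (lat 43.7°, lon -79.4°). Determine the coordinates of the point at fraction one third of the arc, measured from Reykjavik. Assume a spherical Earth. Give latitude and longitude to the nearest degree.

Write both endpoints as unit vectors p₁, p₂ with components (cos φ cos λ, cos φ sin λ, sin φ).
The central angle between the endpoints is δ = arccos(p₁·p₂) ≈ 0.658 rad (37.7°).
Interpolate at f = 1/3 with slerp weights a = sin((1−f)δ)/sin δ ≈ 0.695, b = sin(fδ)/sin δ ≈ 0.356.
p = a·p₁ + b·p₂ ≈ (0.329, -0.366, 0.871); φ = arcsin(p_z) ≈ 60.53°, λ = atan2(p_y, p_x) ≈ -48.06°.

≈ lat 61°, lon -48°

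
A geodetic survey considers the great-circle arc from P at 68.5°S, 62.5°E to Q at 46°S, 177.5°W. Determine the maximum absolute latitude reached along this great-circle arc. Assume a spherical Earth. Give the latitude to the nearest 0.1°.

The great circle lies in the plane with unit normal n̂ = (p₁ × p₂)/|p₁ × p₂|.
Here n̂_z ≈ +0.262; the vertex latitude is φ_max = arccos|n̂_z| ≈ 74.8°.
Check via Clairaut: cos φ_max = |cos φ₁| · sin C = cos(68.5°)·sin(134.3°) ≈ 0.262, again giving ≈ 74.8°.

≈ 74.8°S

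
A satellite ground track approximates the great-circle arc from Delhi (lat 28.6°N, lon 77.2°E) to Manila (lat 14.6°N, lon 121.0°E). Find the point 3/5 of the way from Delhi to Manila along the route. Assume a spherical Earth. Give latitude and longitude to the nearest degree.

From cos δ = sin φ₁ sin φ₂ + cos φ₁ cos φ₂ cos Δλ, the central angle is δ ≈ 0.747 rad (42.8°).
Interpolate at f = 3/5 with slerp weights a = sin((1−f)δ)/sin δ ≈ 0.433, b = sin(fδ)/sin δ ≈ 0.638.
p = a·p₁ + b·p₂ ≈ (-0.234, 0.900, 0.368); φ = arcsin(p_z) ≈ 21.60°, λ = atan2(p_y, p_x) ≈ 104.55°.

≈ lat 22°N, lon 105°E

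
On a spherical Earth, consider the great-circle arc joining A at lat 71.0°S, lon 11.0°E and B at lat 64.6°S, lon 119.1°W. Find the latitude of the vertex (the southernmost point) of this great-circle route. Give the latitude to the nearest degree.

The great circle lies in the plane with unit normal n̂ = (p₁ × p₂)/|p₁ × p₂|.
Here n̂_z ≈ -0.166; the vertex latitude is φ_max = arccos|n̂_z| ≈ 80.5°.

≈ 80°S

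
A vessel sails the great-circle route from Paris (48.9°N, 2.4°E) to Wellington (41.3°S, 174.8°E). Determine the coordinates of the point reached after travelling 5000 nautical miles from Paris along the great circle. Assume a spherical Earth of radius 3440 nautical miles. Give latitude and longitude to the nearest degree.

The haversine formula gives a central angle δ ≈ 2.979 rad (170.7°) between the endpoints. The total great-circle distance is δ·R ≈ 2.979 × 3440 ≈ 10249 nmi, so the target fraction is f = 5000/10249 ≈ 0.488.
Interpolate at f ≈ 0.488 with slerp weights a = sin((1−f)δ)/sin δ ≈ 6.187, b = sin(fδ)/sin δ ≈ 6.150.
p = a·p₁ + b·p₂ ≈ (-0.538, 0.589, 0.603); φ = arcsin(p_z) ≈ 37.07°, λ = atan2(p_y, p_x) ≈ 132.41°.

≈ (37°N, 132°E)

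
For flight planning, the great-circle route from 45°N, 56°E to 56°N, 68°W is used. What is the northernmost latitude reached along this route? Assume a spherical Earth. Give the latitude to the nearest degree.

The great circle lies in the plane with unit normal n̂ = (p₁ × p₂)/|p₁ × p₂|.
Here n̂_z ≈ -0.352; the vertex latitude is φ_max = arccos|n̂_z| ≈ 69.4°.
Check via Clairaut: cos φ_max = |cos φ₁| · sin C = cos(45.0°)·sin(29.9°) ≈ 0.352, again giving ≈ 69.4°.

≈ 69°N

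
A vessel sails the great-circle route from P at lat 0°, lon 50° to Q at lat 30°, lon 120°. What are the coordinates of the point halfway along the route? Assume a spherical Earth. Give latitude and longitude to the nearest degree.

Write both endpoints as unit vectors p₁, p₂ with components (cos φ cos λ, cos φ sin λ, sin φ).
The central angle between the endpoints is δ = arccos(p₁·p₂) ≈ 1.270 rad (72.8°).
Interpolate at f = 1/2 with slerp weights a = sin((1−f)δ)/sin δ ≈ 0.621, b = sin(fδ)/sin δ ≈ 0.621.
p = a·p₁ + b·p₂ ≈ (0.130, 0.942, 0.311); φ = arcsin(p_z) ≈ 18.09°, λ = atan2(p_y, p_x) ≈ 82.12°.

≈ lat 18°, lon 82°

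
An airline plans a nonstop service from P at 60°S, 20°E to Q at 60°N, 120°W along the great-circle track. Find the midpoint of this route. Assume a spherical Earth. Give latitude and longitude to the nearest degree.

Write both endpoints as unit vectors p₁, p₂ with components (cos φ cos λ, cos φ sin λ, sin φ).
The central angle between the endpoints is δ = arccos(p₁·p₂) ≈ 2.798 rad (160.3°).
Interpolate at f = 1/2 with slerp weights a = sin((1−f)δ)/sin δ ≈ 2.924, b = sin(fδ)/sin δ ≈ 2.924.
p = a·p₁ + b·p₂ ≈ (0.643, -0.766, 0.000); φ = arcsin(p_z) ≈ 0.00°, λ = atan2(p_y, p_x) ≈ -50.00°.

≈ 0°N, 50°W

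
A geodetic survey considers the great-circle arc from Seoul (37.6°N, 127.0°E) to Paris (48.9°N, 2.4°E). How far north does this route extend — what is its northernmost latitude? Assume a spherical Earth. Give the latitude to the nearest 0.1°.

The great circle lies in the plane with unit normal n̂ = (p₁ × p₂)/|p₁ × p₂|.
Here n̂_z ≈ -0.435; the vertex latitude is φ_max = arccos|n̂_z| ≈ 64.2°.
Check via Clairaut: cos φ_max = |cos φ₁| · sin C = cos(37.6°)·sin(33.3°) ≈ 0.435, again giving ≈ 64.2°.

≈ 64.2°N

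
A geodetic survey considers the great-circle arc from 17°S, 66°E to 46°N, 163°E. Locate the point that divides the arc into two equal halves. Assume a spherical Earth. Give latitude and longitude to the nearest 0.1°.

Write both endpoints as unit vectors p₁, p₂ with components (cos φ cos λ, cos φ sin λ, sin φ).
The central angle between the endpoints is δ = arccos(p₁·p₂) ≈ 1.866 rad (106.9°).
Interpolate at f = 1/2 with slerp weights a = sin((1−f)δ)/sin δ ≈ 0.840, b = sin(fδ)/sin δ ≈ 0.840.
p = a·p₁ + b·p₂ ≈ (-0.231, 0.904, 0.359); φ = arcsin(p_z) ≈ 21.02°, λ = atan2(p_y, p_x) ≈ 104.34°.

≈ 21.0°N, 104.3°E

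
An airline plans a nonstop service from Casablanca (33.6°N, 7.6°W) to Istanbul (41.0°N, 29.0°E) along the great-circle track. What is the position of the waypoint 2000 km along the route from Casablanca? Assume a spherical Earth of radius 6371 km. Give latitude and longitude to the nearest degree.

The haversine formula gives a central angle δ ≈ 0.520 rad (29.8°) between the endpoints. The total great-circle distance is δ·R ≈ 0.520 × 6371 ≈ 3314 km, so the target fraction is f = 2000/3314 ≈ 0.603.
Interpolate at f ≈ 0.603 with slerp weights a = sin((1−f)δ)/sin δ ≈ 0.412, b = sin(fδ)/sin δ ≈ 0.621.
p = a·p₁ + b·p₂ ≈ (0.750, 0.182, 0.636); φ = arcsin(p_z) ≈ 39.46°, λ = atan2(p_y, p_x) ≈ 13.63°.

≈ 39°N, 14°E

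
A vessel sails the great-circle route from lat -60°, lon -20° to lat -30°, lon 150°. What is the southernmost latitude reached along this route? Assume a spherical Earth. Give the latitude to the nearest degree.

≈ -86°

The great circle lies in the plane with unit normal n̂ = (p₁ × p₂)/|p₁ × p₂|.
Here n̂_z ≈ +0.075; the vertex latitude is φ_max = arccos|n̂_z| ≈ 85.7°.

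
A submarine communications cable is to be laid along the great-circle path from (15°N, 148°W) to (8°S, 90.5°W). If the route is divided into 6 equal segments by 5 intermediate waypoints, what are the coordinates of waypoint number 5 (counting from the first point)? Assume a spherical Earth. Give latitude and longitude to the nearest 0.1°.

≈ (4.1°S, 100.0°W)

From cos δ = sin φ₁ sin φ₂ + cos φ₁ cos φ₂ cos Δλ, the central angle is δ ≈ 1.073 rad (61.5°).
Interpolate at f = 5/6 with slerp weights a = sin((1−f)δ)/sin δ ≈ 0.202, b = sin(fδ)/sin δ ≈ 0.887.
p = a·p₁ + b·p₂ ≈ (-0.173, -0.982, -0.071); φ = arcsin(p_z) ≈ -4.08°, λ = atan2(p_y, p_x) ≈ -100.02°.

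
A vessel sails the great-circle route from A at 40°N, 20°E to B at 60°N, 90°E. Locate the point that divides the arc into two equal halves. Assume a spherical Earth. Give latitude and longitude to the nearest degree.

Convert each endpoint to a unit vector on the sphere (x = cos φ cos λ, y = cos φ sin λ, z = sin φ).
The central angle between the endpoints is δ = arccos(p₁·p₂) ≈ 0.813 rad (46.6°).
Interpolate at f = 1/2 with slerp weights a = sin((1−f)δ)/sin δ ≈ 0.544, b = sin(fδ)/sin δ ≈ 0.544.
p = a·p₁ + b·p₂ ≈ (0.392, 0.415, 0.821); φ = arcsin(p_z) ≈ 55.21°, λ = atan2(p_y, p_x) ≈ 46.63°.

≈ 55°N, 47°E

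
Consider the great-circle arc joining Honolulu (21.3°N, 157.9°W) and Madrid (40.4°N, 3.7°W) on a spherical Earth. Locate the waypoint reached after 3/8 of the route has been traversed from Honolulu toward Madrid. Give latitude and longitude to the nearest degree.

≈ 59°N, 130°W

From cos δ = sin φ₁ sin φ₂ + cos φ₁ cos φ₂ cos Δλ, the central angle is δ ≈ 1.986 rad (113.8°).
Interpolate at f = 3/8 with slerp weights a = sin((1−f)δ)/sin δ ≈ 1.034, b = sin(fδ)/sin δ ≈ 0.741.
p = a·p₁ + b·p₂ ≈ (-0.330, -0.399, 0.856); φ = arcsin(p_z) ≈ 58.84°, λ = atan2(p_y, p_x) ≈ -129.58°.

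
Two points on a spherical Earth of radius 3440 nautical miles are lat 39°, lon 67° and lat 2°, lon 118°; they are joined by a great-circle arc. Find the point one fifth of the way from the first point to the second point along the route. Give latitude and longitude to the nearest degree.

Write both endpoints as unit vectors p₁, p₂ with components (cos φ cos λ, cos φ sin λ, sin φ).
The central angle between the endpoints is δ = arccos(p₁·p₂) ≈ 1.035 rad (59.3°).
Interpolate at f = 1/5 with slerp weights a = sin((1−f)δ)/sin δ ≈ 0.857, b = sin(fδ)/sin δ ≈ 0.239.
p = a·p₁ + b·p₂ ≈ (0.148, 0.824, 0.547); φ = arcsin(p_z) ≈ 33.19°, λ = atan2(p_y, p_x) ≈ 79.82°.

≈ lat 33°, lon 80°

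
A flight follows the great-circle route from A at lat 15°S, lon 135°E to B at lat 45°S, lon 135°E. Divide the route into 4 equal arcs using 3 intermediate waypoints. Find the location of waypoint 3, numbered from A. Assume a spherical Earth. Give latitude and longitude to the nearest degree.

≈ lat 37°S, lon 135°E

From cos δ = sin φ₁ sin φ₂ + cos φ₁ cos φ₂ cos Δλ, the central angle is δ ≈ 0.524 rad (30.0°).
Interpolate at f = 3/4 with slerp weights a = sin((1−f)δ)/sin δ ≈ 0.261, b = sin(fδ)/sin δ ≈ 0.765.
p = a·p₁ + b·p₂ ≈ (-0.561, 0.561, -0.609); φ = arcsin(p_z) ≈ -37.50°, λ = atan2(p_y, p_x) ≈ 135.00°.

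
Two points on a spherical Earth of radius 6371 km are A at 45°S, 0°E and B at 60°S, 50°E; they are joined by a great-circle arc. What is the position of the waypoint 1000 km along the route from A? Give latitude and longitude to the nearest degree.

≈ 51°S, 10°E

Write both endpoints as unit vectors p₁, p₂ with components (cos φ cos λ, cos φ sin λ, sin φ).
The central angle between the endpoints is δ = arccos(p₁·p₂) ≈ 0.574 rad (32.9°). The total great-circle distance is δ·R ≈ 0.574 × 6371 ≈ 3658 km, so the target fraction is f = 1000/3658 ≈ 0.273.
Interpolate at f ≈ 0.273 with slerp weights a = sin((1−f)δ)/sin δ ≈ 0.746, b = sin(fδ)/sin δ ≈ 0.288.
p = a·p₁ + b·p₂ ≈ (0.620, 0.110, -0.777); φ = arcsin(p_z) ≈ -50.97°, λ = atan2(p_y, p_x) ≈ 10.08°.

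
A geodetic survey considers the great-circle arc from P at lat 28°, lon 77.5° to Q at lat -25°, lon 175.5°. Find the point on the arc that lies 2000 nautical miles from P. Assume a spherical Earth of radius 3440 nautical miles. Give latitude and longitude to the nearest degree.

≈ lat 13°, lon 110°

From cos δ = sin φ₁ sin φ₂ + cos φ₁ cos φ₂ cos Δλ, the central angle is δ ≈ 1.886 rad (108.0°). The total great-circle distance is δ·R ≈ 1.886 × 3440 ≈ 6487 nmi, so the target fraction is f = 2000/6487 ≈ 0.308.
Interpolate at f ≈ 0.308 with slerp weights a = sin((1−f)δ)/sin δ ≈ 1.015, b = sin(fδ)/sin δ ≈ 0.578.
p = a·p₁ + b·p₂ ≈ (-0.328, 0.916, 0.232); φ = arcsin(p_z) ≈ 13.43°, λ = atan2(p_y, p_x) ≈ 109.71°.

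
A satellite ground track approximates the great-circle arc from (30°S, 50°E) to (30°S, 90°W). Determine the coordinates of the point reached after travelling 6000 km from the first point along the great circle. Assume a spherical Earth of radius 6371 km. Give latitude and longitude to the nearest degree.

≈ (59°S, 19°W)

Convert each endpoint to a unit vector on the sphere (x = cos φ cos λ, y = cos φ sin λ, z = sin φ).
The central angle between the endpoints is δ = arccos(p₁·p₂) ≈ 1.901 rad (108.9°). The total great-circle distance is δ·R ≈ 1.901 × 6371 ≈ 12113 km, so the target fraction is f = 6000/12113 ≈ 0.495.
Interpolate at f ≈ 0.495 with slerp weights a = sin((1−f)δ)/sin δ ≈ 0.866, b = sin(fδ)/sin δ ≈ 0.855.
p = a·p₁ + b·p₂ ≈ (0.482, -0.166, -0.860); φ = arcsin(p_z) ≈ -59.35°, λ = atan2(p_y, p_x) ≈ -19.00°.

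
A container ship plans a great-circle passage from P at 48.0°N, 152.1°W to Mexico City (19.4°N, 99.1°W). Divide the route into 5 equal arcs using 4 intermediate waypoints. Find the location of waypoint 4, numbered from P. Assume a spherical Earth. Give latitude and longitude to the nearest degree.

From cos δ = sin φ₁ sin φ₂ + cos φ₁ cos φ₂ cos Δλ, the central angle is δ ≈ 0.894 rad (51.2°).
Interpolate at f = 4/5 with slerp weights a = sin((1−f)δ)/sin δ ≈ 0.228, b = sin(fδ)/sin δ ≈ 0.841.
p = a·p₁ + b·p₂ ≈ (-0.260, -0.855, 0.449); φ = arcsin(p_z) ≈ 26.67°, λ = atan2(p_y, p_x) ≈ -106.94°.

≈ 27°N, 107°W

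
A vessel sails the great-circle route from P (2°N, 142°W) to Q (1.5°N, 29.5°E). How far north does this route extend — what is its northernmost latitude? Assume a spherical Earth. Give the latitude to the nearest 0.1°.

The great circle lies in the plane with unit normal n̂ = (p₁ × p₂)/|p₁ × p₂|.
Here n̂_z ≈ +0.925; the vertex latitude is φ_max = arccos|n̂_z| ≈ 22.4°.

≈ 22.4°N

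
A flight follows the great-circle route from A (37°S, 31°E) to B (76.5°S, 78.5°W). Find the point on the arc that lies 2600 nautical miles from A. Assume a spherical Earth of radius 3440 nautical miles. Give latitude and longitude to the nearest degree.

≈ (75°S, 13°W)

Convert each endpoint to a unit vector on the sphere (x = cos φ cos λ, y = cos φ sin λ, z = sin φ).
The central angle between the endpoints is δ = arccos(p₁·p₂) ≈ 1.020 rad (58.5°). The total great-circle distance is δ·R ≈ 1.020 × 3440 ≈ 3510 nmi, so the target fraction is f = 2600/3510 ≈ 0.741.
Interpolate at f ≈ 0.741 with slerp weights a = sin((1−f)δ)/sin δ ≈ 0.307, b = sin(fδ)/sin δ ≈ 0.805.
p = a·p₁ + b·p₂ ≈ (0.248, -0.058, -0.967); φ = arcsin(p_z) ≈ -75.27°, λ = atan2(p_y, p_x) ≈ -13.15°.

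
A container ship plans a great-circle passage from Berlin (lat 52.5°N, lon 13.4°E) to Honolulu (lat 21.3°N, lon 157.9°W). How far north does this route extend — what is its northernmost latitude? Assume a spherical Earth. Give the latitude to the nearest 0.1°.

The great circle lies in the plane with unit normal n̂ = (p₁ × p₂)/|p₁ × p₂|.
Here n̂_z ≈ -0.089; the vertex latitude is φ_max = arccos|n̂_z| ≈ 84.9°.

≈ 84.9°N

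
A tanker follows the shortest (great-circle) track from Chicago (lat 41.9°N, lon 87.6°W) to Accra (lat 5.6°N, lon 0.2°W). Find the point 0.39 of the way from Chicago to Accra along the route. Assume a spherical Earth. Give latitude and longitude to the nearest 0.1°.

Write both endpoints as unit vectors p₁, p₂ with components (cos φ cos λ, cos φ sin λ, sin φ).
The central angle between the endpoints is δ = arccos(p₁·p₂) ≈ 1.472 rad (84.3°).
Interpolate at f = 0.39 with slerp weights a = sin((1−f)δ)/sin δ ≈ 0.786, b = sin(fδ)/sin δ ≈ 0.546.
p = a·p₁ + b·p₂ ≈ (0.568, -0.586, 0.578); φ = arcsin(p_z) ≈ 35.31°, λ = atan2(p_y, p_x) ≈ -45.93°.

≈ lat 35.3°N, lon 45.9°W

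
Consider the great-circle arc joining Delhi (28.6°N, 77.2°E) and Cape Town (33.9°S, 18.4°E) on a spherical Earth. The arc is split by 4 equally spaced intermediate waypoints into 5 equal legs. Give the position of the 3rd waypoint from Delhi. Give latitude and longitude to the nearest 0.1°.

≈ 9.5°S, 43.4°E

Write both endpoints as unit vectors p₁, p₂ with components (cos φ cos λ, cos φ sin λ, sin φ).
The central angle between the endpoints is δ = arccos(p₁·p₂) ≈ 1.460 rad (83.7°).
Interpolate at f = 3/5 with slerp weights a = sin((1−f)δ)/sin δ ≈ 0.555, b = sin(fδ)/sin δ ≈ 0.773.
p = a·p₁ + b·p₂ ≈ (0.717, 0.677, -0.166); φ = arcsin(p_z) ≈ -9.53°, λ = atan2(p_y, p_x) ≈ 43.39°.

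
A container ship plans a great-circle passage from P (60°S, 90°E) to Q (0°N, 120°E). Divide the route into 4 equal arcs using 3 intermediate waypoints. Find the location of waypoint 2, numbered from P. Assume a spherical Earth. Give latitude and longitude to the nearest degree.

Convert each endpoint to a unit vector on the sphere (x = cos φ cos λ, y = cos φ sin λ, z = sin φ).
The central angle between the endpoints is δ = arccos(p₁·p₂) ≈ 1.123 rad (64.3°).
Interpolate at f = 2/4 with slerp weights a = sin((1−f)δ)/sin δ ≈ 0.591, b = sin(fδ)/sin δ ≈ 0.591.
p = a·p₁ + b·p₂ ≈ (-0.295, 0.807, -0.512); φ = arcsin(p_z) ≈ -30.77°, λ = atan2(p_y, p_x) ≈ 110.10°.

≈ (31°S, 110°E)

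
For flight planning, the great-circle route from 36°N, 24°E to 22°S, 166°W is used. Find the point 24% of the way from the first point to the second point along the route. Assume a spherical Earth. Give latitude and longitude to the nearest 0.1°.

Convert each endpoint to a unit vector on the sphere (x = cos φ cos λ, y = cos φ sin λ, z = sin φ).
The central angle between the endpoints is δ = arccos(p₁·p₂) ≈ 2.854 rad (163.5°).
Interpolate at f = 0.24 with slerp weights a = sin((1−f)δ)/sin δ ≈ 2.912, b = sin(fδ)/sin δ ≈ 2.230.
p = a·p₁ + b·p₂ ≈ (0.147, 0.458, 0.877); φ = arcsin(p_z) ≈ 61.24°, λ = atan2(p_y, p_x) ≈ 72.25°.

≈ 61.2°N, 72.3°E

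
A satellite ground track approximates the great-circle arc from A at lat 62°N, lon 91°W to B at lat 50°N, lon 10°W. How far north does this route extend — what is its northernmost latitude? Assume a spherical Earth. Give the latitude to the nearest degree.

The great circle lies in the plane with unit normal n̂ = (p₁ × p₂)/|p₁ × p₂|.
Here n̂_z ≈ +0.432; the vertex latitude is φ_max = arccos|n̂_z| ≈ 64.4°.

≈ 64°N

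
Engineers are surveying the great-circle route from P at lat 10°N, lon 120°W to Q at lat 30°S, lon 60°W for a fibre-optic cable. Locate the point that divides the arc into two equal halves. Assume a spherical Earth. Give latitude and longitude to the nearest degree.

Write both endpoints as unit vectors p₁, p₂ with components (cos φ cos λ, cos φ sin λ, sin φ).
The central angle between the endpoints is δ = arccos(p₁·p₂) ≈ 1.224 rad (70.1°).
Interpolate at f = 1/2 with slerp weights a = sin((1−f)δ)/sin δ ≈ 0.611, b = sin(fδ)/sin δ ≈ 0.611.
p = a·p₁ + b·p₂ ≈ (-0.036, -0.979, -0.199); φ = arcsin(p_z) ≈ -11.50°, λ = atan2(p_y, p_x) ≈ -92.12°.

≈ lat 12°S, lon 92°W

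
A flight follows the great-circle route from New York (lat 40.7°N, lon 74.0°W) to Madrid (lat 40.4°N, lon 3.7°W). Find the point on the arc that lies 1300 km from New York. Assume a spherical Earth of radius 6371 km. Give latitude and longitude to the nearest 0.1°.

Write both endpoints as unit vectors p₁, p₂ with components (cos φ cos λ, cos φ sin λ, sin φ).
The central angle between the endpoints is δ = arccos(p₁·p₂) ≈ 0.906 rad (51.9°). The total great-circle distance is δ·R ≈ 0.906 × 6371 ≈ 5769 km, so the target fraction is f = 1300/5769 ≈ 0.225.
Interpolate at f ≈ 0.225 with slerp weights a = sin((1−f)δ)/sin δ ≈ 0.820, b = sin(fδ)/sin δ ≈ 0.258.
p = a·p₁ + b·p₂ ≈ (0.367, -0.610, 0.702); φ = arcsin(p_z) ≈ 44.57°, λ = atan2(p_y, p_x) ≈ -58.98°.

≈ lat 44.6°N, lon 59.0°W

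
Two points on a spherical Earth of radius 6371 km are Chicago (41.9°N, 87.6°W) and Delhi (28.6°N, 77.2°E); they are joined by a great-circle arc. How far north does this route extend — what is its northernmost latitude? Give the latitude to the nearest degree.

The great circle lies in the plane with unit normal n̂ = (p₁ × p₂)/|p₁ × p₂|.
Here n̂_z ≈ +0.180; the vertex latitude is φ_max = arccos|n̂_z| ≈ 79.6°.

≈ 80°N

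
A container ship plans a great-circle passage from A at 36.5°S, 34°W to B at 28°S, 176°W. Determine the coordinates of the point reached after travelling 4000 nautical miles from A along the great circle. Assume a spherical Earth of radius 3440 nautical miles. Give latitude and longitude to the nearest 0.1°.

≈ 57.6°S, 138.2°W

From cos δ = sin φ₁ sin φ₂ + cos φ₁ cos φ₂ cos Δλ, the central angle is δ ≈ 1.855 rad (106.3°). The total great-circle distance is δ·R ≈ 1.855 × 3440 ≈ 6380 nmi, so the target fraction is f = 4000/6380 ≈ 0.627.
Interpolate at f ≈ 0.627 with slerp weights a = sin((1−f)δ)/sin δ ≈ 0.665, b = sin(fδ)/sin δ ≈ 0.956.
p = a·p₁ + b·p₂ ≈ (-0.399, -0.358, -0.844); φ = arcsin(p_z) ≈ -57.59°, λ = atan2(p_y, p_x) ≈ -138.15°.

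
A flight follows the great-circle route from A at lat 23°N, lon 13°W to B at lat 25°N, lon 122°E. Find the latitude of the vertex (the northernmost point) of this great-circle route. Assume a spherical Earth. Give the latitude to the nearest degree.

≈ 49°N

The great circle lies in the plane with unit normal n̂ = (p₁ × p₂)/|p₁ × p₂|.
Here n̂_z ≈ +0.652; the vertex latitude is φ_max = arccos|n̂_z| ≈ 49.3°.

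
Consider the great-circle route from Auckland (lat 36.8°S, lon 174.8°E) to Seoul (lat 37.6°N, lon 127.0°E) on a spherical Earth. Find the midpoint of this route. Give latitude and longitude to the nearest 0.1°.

≈ lat 0.4°N, lon 151.0°E

Write both endpoints as unit vectors p₁, p₂ with components (cos φ cos λ, cos φ sin λ, sin φ).
The central angle between the endpoints is δ = arccos(p₁·p₂) ≈ 1.510 rad (86.5°).
Interpolate at f = 1/2 with slerp weights a = sin((1−f)δ)/sin δ ≈ 0.687, b = sin(fδ)/sin δ ≈ 0.687.
p = a·p₁ + b·p₂ ≈ (-0.875, 0.484, 0.008); φ = arcsin(p_z) ≈ 0.44°, λ = atan2(p_y, p_x) ≈ 151.03°.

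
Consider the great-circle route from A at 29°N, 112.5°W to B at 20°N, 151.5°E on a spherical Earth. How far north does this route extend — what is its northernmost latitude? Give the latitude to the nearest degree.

The great circle lies in the plane with unit normal n̂ = (p₁ × p₂)/|p₁ × p₂|.
Here n̂_z ≈ -0.820; the vertex latitude is φ_max = arccos|n̂_z| ≈ 34.9°.
Check via Clairaut: cos φ_max = |cos φ₁| · sin C = cos(29.0°)·sin(69.6°) ≈ 0.820, again giving ≈ 34.9°.

≈ 35°N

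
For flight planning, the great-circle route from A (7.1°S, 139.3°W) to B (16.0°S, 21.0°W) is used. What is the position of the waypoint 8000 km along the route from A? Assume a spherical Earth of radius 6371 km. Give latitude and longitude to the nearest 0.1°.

≈ (22.4°S, 65.9°W)

Convert each endpoint to a unit vector on the sphere (x = cos φ cos λ, y = cos φ sin λ, z = sin φ).
The central angle between the endpoints is δ = arccos(p₁·p₂) ≈ 2.002 rad (114.7°). The total great-circle distance is δ·R ≈ 2.002 × 6371 ≈ 12756 km, so the target fraction is f = 8000/12756 ≈ 0.627.
Interpolate at f ≈ 0.627 with slerp weights a = sin((1−f)δ)/sin δ ≈ 0.748, b = sin(fδ)/sin δ ≈ 1.047.
p = a·p₁ + b·p₂ ≈ (0.377, -0.844, -0.381); φ = arcsin(p_z) ≈ -22.39°, λ = atan2(p_y, p_x) ≈ -65.95°.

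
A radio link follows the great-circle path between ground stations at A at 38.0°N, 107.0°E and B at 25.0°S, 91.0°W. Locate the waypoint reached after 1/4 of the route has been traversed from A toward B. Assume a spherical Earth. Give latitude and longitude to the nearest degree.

≈ 50°N, 161°E

Convert each endpoint to a unit vector on the sphere (x = cos φ cos λ, y = cos φ sin λ, z = sin φ).
The central angle between the endpoints is δ = arccos(p₁·p₂) ≈ 2.792 rad (160.0°).
Interpolate at f = 1/4 with slerp weights a = sin((1−f)δ)/sin δ ≈ 2.527, b = sin(fδ)/sin δ ≈ 1.875.
p = a·p₁ + b·p₂ ≈ (-0.612, 0.206, 0.764); φ = arcsin(p_z) ≈ 49.79°, λ = atan2(p_y, p_x) ≈ 161.42°.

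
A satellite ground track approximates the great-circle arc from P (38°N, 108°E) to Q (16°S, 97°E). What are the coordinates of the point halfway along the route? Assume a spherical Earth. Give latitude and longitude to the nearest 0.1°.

≈ (11.0°N, 102.0°E)

The haversine formula gives a central angle δ ≈ 0.960 rad (55.0°) between the endpoints.
Interpolate at f = 1/2 with slerp weights a = sin((1−f)δ)/sin δ ≈ 0.564, b = sin(fδ)/sin δ ≈ 0.564.
p = a·p₁ + b·p₂ ≈ (-0.203, 0.960, 0.192); φ = arcsin(p_z) ≈ 11.05°, λ = atan2(p_y, p_x) ≈ 101.95°.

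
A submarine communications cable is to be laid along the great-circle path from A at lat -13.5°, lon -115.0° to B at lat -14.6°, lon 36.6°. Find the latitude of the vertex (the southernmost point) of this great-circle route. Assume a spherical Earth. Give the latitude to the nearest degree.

≈ -46°

The great circle lies in the plane with unit normal n̂ = (p₁ × p₂)/|p₁ × p₂|.
Here n̂_z ≈ +0.700; the vertex latitude is φ_max = arccos|n̂_z| ≈ 45.6°.
Check via Clairaut: cos φ_max = |cos φ₁| · sin C = cos(13.5°)·sin(134.0°) ≈ 0.700, again giving ≈ 45.6°.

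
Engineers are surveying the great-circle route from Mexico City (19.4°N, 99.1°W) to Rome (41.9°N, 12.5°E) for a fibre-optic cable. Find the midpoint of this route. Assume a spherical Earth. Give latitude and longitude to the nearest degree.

≈ 46°N, 53°W

The haversine formula gives a central angle δ ≈ 1.607 rad (92.1°) between the endpoints.
Interpolate at f = 1/2 with slerp weights a = sin((1−f)δ)/sin δ ≈ 0.720, b = sin(fδ)/sin δ ≈ 0.720.
p = a·p₁ + b·p₂ ≈ (0.416, -0.555, 0.720); φ = arcsin(p_z) ≈ 46.09°, λ = atan2(p_y, p_x) ≈ -53.14°.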